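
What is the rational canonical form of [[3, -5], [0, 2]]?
The invariant factors of A (the non-unit diagonal entries of the Smith normal form of xI - A over ℚ[x]) are (x - 3)(x - 2), each dividing the next. The characteristic polynomial is their product, (x - 3)(x - 2).

The rational canonical form is the block-diagonal matrix of companion matrices C(f_i):
R = [[0, -6], [1, 5]].

R = [[0, -6], [1, 5]]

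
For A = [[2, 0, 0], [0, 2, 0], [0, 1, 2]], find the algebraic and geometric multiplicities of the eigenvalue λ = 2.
algebraic multiplicity 3, geometric multiplicity 2

The characteristic polynomial is (x - 2)^3, so the factor x - 2 appears with exponent 3: the algebraic multiplicity is 3.

rank(A - 2I) = 1, so the eigenspace has dimension 3 - 1 = 2: the geometric multiplicity is 2.

Since 2 < 3, A is not diagonalizable.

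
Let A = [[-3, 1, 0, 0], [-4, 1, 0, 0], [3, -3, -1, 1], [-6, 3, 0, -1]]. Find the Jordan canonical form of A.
The characteristic polynomial is det(xI - A) = (x + 1)^4, so the eigenvalues are -1 (algebraic multiplicity 4).

For λ = -1: rank(A + I) = 2, rank((A + I)^2) = 0. The eigenspace has dimension 4 - 2 = 2, so there are 2 Jordan blocks; the rank sequence gives block sizes [2, 2].

Assembling the blocks gives the Jordan form J above.

J = [[-1, 1, 0, 0], [0, -1, 0, 0], [0, 0, -1, 1], [0, 0, 0, -1]]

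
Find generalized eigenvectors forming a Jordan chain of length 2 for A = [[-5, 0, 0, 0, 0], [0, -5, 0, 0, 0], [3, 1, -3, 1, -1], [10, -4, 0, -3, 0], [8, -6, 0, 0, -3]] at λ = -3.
We seek v_1 ∈ ker((A + 3I)^2) \ ker(A + 3I), then set v_{i+1} = (A + 3I) v_i.

One such chain is v_1 = [[0, 0, 0, 1, 0]]^T, v_2 = [[0, 0, 1, 0, 0]]^T. Check: (A + 3I) v_2 = [[0, 0, 0, 0, 0]]^T = 0.

v_1 = [[0, 0, 0, 1, 0]]^T, v_2 = [[0, 0, 1, 0, 0]]^T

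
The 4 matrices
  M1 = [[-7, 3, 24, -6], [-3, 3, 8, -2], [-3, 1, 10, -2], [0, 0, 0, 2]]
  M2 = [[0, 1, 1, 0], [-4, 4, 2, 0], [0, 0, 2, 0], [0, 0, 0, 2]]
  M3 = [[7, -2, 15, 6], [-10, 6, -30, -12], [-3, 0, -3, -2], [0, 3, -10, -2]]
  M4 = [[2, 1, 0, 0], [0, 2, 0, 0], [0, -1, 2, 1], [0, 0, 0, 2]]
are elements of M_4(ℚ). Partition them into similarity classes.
Characteristic polynomials: χ_{M1} = (x - 2)^4, χ_{M2} = (x - 2)^4, χ_{M3} = (x - 2)^4, χ_{M4} = (x - 2)^4.

{M1, M2}: invariant factors x - 2, x - 2, (x - 2)^2.

{M3, M4}: invariant factors (x - 2)^2, (x - 2)^2.

Matrices are similar if and only if their invariant-factor lists agree; the partition into similarity classes is {M1, M2}, {M3, M4}.

2 classes: {M1, M2}, {M3, M4}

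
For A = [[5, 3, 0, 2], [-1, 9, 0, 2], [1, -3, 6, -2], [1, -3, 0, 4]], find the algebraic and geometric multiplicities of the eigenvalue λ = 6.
The characteristic polynomial is (x - 6)^4, so the factor x - 6 appears with exponent 4: the algebraic multiplicity is 4.

rank(A - 6I) = 1, so the eigenspace has dimension 4 - 1 = 3: the geometric multiplicity is 3.

Since 3 < 4, A is not diagonalizable.

algebraic multiplicity 4, geometric multiplicity 3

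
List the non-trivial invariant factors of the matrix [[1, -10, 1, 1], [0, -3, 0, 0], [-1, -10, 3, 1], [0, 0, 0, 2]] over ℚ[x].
The Jordan structure of A has elementary divisors (x + 3), (x - 2)^2, (x - 2). Arranging the block sizes at each eigenvalue in decreasing order and taking row products gives the invariant factors.

Invariant factors (smallest first, each dividing the next): x - 2, (x - 2)^2(x + 3).

Check: the last factor (x - 2)^2(x + 3) is the minimal polynomial, and the product (x - 2)^3(x + 3) is the characteristic polynomial.

x - 2, (x - 2)^2(x + 3)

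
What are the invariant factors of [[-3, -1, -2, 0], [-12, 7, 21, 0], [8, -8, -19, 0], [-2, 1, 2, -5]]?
x + 5, (x + 5)^3

The Jordan structure of A has elementary divisors (x + 5)^3, (x + 5). Arranging the block sizes at each eigenvalue in decreasing order and taking row products gives the invariant factors.

Invariant factors (smallest first, each dividing the next): x + 5, (x + 5)^3.

Check: the last factor (x + 5)^3 is the minimal polynomial, and the product (x + 5)^4 is the characteristic polynomial.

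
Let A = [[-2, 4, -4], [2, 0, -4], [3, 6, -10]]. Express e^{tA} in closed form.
A has Jordan form J = [[-4, 1, 0], [0, -4, 0], [0, 0, -4]] with A = PJP^{-1}, so e^{tA} = P e^{tJ} P^{-1}.

For a Jordan block J_k(λ), e^{tJ_k(λ)} = e^{λt} · (I + tN + t^2 N^2/2! + ... + t^{k-1} N^{k-1}/(k-1)!) where N is the nilpotent superdiagonal part.

Assembling the blocks and conjugating back gives the entries of e^{tA} as shown above.

e^{tA} = [[(2*t + 1)*e^{-4*t}, 4*t*e^{-4*t}, -4*t*e^{-4*t}], [2*t*e^{-4*t}, (4*t + 1)*e^{-4*t}, -4*t*e^{-4*t}], [3*t*e^{-4*t}, 6*t*e^{-4*t}, (1 - 6*t)*e^{-4*t}]]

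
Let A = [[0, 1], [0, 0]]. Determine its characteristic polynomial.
χ_A(x) = x^2

xI - A = [[x, -1], [0, x]].

Expanding det(xI - A) along the first row:
det(xI - A) = + (x)·det([[x]]) - (-1)·det([[0]]).

Evaluating gives χ_A(x) = x^2.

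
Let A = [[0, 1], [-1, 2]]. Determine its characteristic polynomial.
xI - A = [[x, -1], [1, x - 2]].

Expanding det(xI - A) along the first row:
det(xI - A) = + (x)·det([[x - 2]]) - (-1)·det([[1]]).

Evaluating gives χ_A(x) = x^2 - 2x + 1 = (x - 1)^2.

χ_A(x) = (x - 1)^2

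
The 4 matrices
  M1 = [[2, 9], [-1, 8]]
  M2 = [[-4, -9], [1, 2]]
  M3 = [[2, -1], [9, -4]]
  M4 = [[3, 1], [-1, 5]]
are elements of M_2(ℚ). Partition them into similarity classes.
3 classes: {M1}, {M2, M3}, {M4}

Characteristic polynomials: χ_{M1} = (x - 5)^2, χ_{M2} = (x + 1)^2, χ_{M3} = (x + 1)^2, χ_{M4} = (x - 4)^2.

{M1}: invariant factors (x - 5)^2.

{M2, M3}: invariant factors (x + 1)^2.

{M4}: invariant factors (x - 4)^2.

Matrices are similar if and only if their invariant-factor lists agree; the partition into similarity classes is {M1}, {M2, M3}, {M4}.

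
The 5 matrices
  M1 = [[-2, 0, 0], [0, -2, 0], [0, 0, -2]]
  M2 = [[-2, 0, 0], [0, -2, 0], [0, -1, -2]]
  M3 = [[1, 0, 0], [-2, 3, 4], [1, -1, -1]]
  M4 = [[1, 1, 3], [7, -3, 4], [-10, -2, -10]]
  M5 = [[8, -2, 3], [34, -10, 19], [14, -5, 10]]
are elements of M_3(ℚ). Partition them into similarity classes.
Characteristic polynomials: χ_{M1} = (x + 2)^3, χ_{M2} = (x + 2)^3, χ_{M3} = (x - 1)^3, χ_{M4} = (x + 4)^3, χ_{M5} = (x - 3)^2(x - 2).

{M1}: invariant factors x + 2, x + 2, x + 2.

{M2}: invariant factors x + 2, (x + 2)^2.

{M3}: invariant factors x - 1, (x - 1)^2.

{M4}: invariant factors (x + 4)^3.

{M5}: invariant factors (x - 3)^2(x - 2).

Matrices are similar if and only if their invariant-factor lists agree; the partition into similarity classes is {M1}, {M2}, {M3}, {M4}, {M5}.

5 classes: {M1}, {M2}, {M3}, {M4}, {M5}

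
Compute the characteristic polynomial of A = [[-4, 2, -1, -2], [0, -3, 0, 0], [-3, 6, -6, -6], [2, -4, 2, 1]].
χ_A(x) = (x + 3)^4

xI - A = [[x + 4, -2, 1, 2], [0, x + 3, 0, 0], [3, -6, x + 6, 6], [-2, 4, -2, x - 1]].

Expanding det(xI - A) along the first row:
det(xI - A) = + (x + 4)·det([[x + 3, 0, 0], [-6, x + 6, 6], [4, -2, x - 1]]) - (-2)·det([[0, 0, 0], [3, x + 6, 6], [-2, -2, x - 1]]) + (1)·det([[0, x + 3, 0], [3, -6, 6], [-2, 4, x - 1]]) - (2)·det([[0, x + 3, 0], [3, -6, x + 6], [-2, 4, -2]]).

Evaluating gives χ_A(x) = x^4 + 12x^3 + 54x^2 + 108x + 81 = (x + 3)^4.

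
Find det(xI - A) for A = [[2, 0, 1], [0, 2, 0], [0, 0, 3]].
xI - A = [[x - 2, 0, -1], [0, x - 2, 0], [0, 0, x - 3]].

Expanding det(xI - A) along the first row:
det(xI - A) = + (x - 2)·det([[x - 2, 0], [0, x - 3]]) - (0)·det([[0, 0], [0, x - 3]]) + (-1)·det([[0, x - 2], [0, 0]]).

Evaluating gives χ_A(x) = x^3 - 7x^2 + 16x - 12 = (x - 3)(x - 2)^2.

χ_A(x) = (x - 3)(x - 2)^2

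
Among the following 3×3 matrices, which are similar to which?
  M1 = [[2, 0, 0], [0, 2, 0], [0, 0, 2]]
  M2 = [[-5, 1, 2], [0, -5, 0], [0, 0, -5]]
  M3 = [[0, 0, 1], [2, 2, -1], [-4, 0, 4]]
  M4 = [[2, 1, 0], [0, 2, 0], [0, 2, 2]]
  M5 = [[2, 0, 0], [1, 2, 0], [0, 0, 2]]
3 classes: {M1}, {M2}, {M3, M4, M5}

Characteristic polynomials: χ_{M1} = (x - 2)^3, χ_{M2} = (x + 5)^3, χ_{M3} = (x - 2)^3, χ_{M4} = (x - 2)^3, χ_{M5} = (x - 2)^3.

{M1}: invariant factors x - 2, x - 2, x - 2.

{M2}: invariant factors x + 5, (x + 5)^2.

{M3, M4, M5}: invariant factors x - 2, (x - 2)^2.

Matrices are similar if and only if their invariant-factor lists agree; the partition into similarity classes is {M1}, {M2}, {M3, M4, M5}.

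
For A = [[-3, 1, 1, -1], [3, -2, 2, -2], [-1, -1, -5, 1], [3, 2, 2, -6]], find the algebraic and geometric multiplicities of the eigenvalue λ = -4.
The characteristic polynomial is (x + 4)^4, so the factor x + 4 appears with exponent 4: the algebraic multiplicity is 4.

rank(A + 4I) = 2, so the eigenspace has dimension 4 - 2 = 2: the geometric multiplicity is 2.

Since 2 < 4, A is not diagonalizable.

algebraic multiplicity 4, geometric multiplicity 2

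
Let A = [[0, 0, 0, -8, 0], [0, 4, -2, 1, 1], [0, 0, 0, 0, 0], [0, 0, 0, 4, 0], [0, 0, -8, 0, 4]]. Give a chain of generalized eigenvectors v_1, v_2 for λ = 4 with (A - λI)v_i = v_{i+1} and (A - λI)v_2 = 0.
We seek v_1 ∈ ker((A - 4I)^2) \ ker(A - 4I), then set v_{i+1} = (A - 4I) v_i.

One such chain is v_1 = [[-2, 0, 0, 1, 0]]^T, v_2 = [[0, 1, 0, 0, 0]]^T. Check: (A - 4I) v_2 = [[0, 0, 0, 0, 0]]^T = 0.

v_1 = [[-2, 0, 0, 1, 0]]^T, v_2 = [[0, 1, 0, 0, 0]]^T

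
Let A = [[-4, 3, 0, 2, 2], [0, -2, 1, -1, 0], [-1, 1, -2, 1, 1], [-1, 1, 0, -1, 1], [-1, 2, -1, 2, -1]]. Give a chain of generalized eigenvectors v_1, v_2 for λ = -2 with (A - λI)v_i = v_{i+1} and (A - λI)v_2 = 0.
v_1 = [[0, 0, 0, 0, 1]]^T, v_2 = [[2, 0, 1, 1, 1]]^T

We seek v_1 ∈ ker((A + 2I)^2) \ ker(A + 2I), then set v_{i+1} = (A + 2I) v_i.

One such chain is v_1 = [[0, 0, 0, 0, 1]]^T, v_2 = [[2, 0, 1, 1, 1]]^T. Check: (A + 2I) v_2 = [[0, 0, 0, 0, 0]]^T = 0.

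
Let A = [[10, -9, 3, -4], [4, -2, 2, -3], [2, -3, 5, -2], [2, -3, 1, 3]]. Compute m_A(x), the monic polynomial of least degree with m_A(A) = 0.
The characteristic polynomial factors as (x - 4)^4. The minimal polynomial is ∏(x - λ)^{k_λ} where k_λ is the size of the largest Jordan block at λ.

For λ = 4: rank(A - 4I) = 2, and the largest Jordan block has size 3 (the smallest k with rank((A - 4I)^k) = rank((A - 4I)^(k+1))).

So m_A(x) = (x - 4)^3.

m_A(x) = (x - 4)^3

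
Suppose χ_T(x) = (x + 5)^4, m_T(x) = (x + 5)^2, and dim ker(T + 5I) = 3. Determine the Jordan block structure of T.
Jordan blocks: (-5, 2), (-5, 1), (-5, 1)

λ = -5: algebraic multiplicity 4 (exponent in χ_T), largest block size 2 (exponent in m_T), 3 blocks (geometric multiplicity). These force block sizes [2, 1, 1].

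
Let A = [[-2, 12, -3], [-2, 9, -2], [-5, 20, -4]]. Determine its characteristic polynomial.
χ_A(x) = (x - 1)^3

xI - A = [[x + 2, -12, 3], [2, x - 9, 2], [5, -20, x + 4]].

Expanding det(xI - A) along the first row:
det(xI - A) = + (x + 2)·det([[x - 9, 2], [-20, x + 4]]) - (-12)·det([[2, 2], [5, x + 4]]) + (3)·det([[2, x - 9], [5, -20]]).

Evaluating gives χ_A(x) = x^3 - 3x^2 + 3x - 1 = (x - 1)^3.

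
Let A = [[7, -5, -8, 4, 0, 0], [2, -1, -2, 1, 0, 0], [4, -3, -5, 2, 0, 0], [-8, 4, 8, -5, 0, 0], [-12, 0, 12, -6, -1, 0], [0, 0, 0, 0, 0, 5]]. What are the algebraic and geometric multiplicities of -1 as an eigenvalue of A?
The characteristic polynomial is (x - 5)(x + 1)^5, so the factor x + 1 appears with exponent 5: the algebraic multiplicity is 5.

rank(A + I) = 3, so the eigenspace has dimension 6 - 3 = 3: the geometric multiplicity is 3.

Since 3 < 5, A is not diagonalizable.

algebraic multiplicity 5, geometric multiplicity 3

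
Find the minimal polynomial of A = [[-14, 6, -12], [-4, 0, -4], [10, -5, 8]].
The characteristic polynomial factors as (x + 2)^3. The minimal polynomial is ∏(x - λ)^{k_λ} where k_λ is the size of the largest Jordan block at λ.

For λ = -2: rank(A + 2I) = 1, and the largest Jordan block has size 2 (the smallest k with rank((A + 2I)^k) = rank((A + 2I)^(k+1))).

So m_A(x) = (x + 2)^2.

m_A(x) = (x + 2)^2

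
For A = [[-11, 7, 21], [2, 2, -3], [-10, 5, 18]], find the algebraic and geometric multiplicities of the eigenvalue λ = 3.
algebraic multiplicity 3, geometric multiplicity 2

The characteristic polynomial is (x - 3)^3, so the factor x - 3 appears with exponent 3: the algebraic multiplicity is 3.

rank(A - 3I) = 1, so the eigenspace has dimension 3 - 1 = 2: the geometric multiplicity is 2.

Since 2 < 3, A is not diagonalizable.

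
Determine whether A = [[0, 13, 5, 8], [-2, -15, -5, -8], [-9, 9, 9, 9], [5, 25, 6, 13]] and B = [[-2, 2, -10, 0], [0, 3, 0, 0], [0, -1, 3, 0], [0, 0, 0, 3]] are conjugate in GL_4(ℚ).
Both have characteristic polynomial (x - 3)^3(x + 2), but the minimal polynomial of A is (x - 3)^3(x + 2) while the minimal polynomial of B is (x - 3)^2(x + 2). The minimal polynomial is a similarity invariant, so A and B are not similar.

No.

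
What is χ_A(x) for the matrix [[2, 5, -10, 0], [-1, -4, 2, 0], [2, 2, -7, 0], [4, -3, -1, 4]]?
xI - A = [[x - 2, -5, 10, 0], [1, x + 4, -2, 0], [-2, -2, x + 7, 0], [-4, 3, 1, x - 4]].

Expanding det(xI - A) along the first row:
det(xI - A) = + (x - 2)·det([[x + 4, -2, 0], [-2, x + 7, 0], [3, 1, x - 4]]) - (-5)·det([[1, -2, 0], [-2, x + 7, 0], [-4, 1, x - 4]]) + (10)·det([[1, x + 4, 0], [-2, -2, 0], [-4, 3, x - 4]]) - (0)·det([[1, x + 4, -2], [-2, -2, x + 7], [-4, 3, 1]]).

Evaluating gives χ_A(x) = x^4 + 5x^3 - 9x^2 - 81x - 108 = (x - 4)(x + 3)^3.

χ_A(x) = (x - 4)(x + 3)^3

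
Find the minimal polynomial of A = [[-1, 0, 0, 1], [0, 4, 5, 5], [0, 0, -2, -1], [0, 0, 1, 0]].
m_A(x) = (x - 4)(x + 1)^3

The characteristic polynomial factors as (x - 4)(x + 1)^3. The minimal polynomial is ∏(x - λ)^{k_λ} where k_λ is the size of the largest Jordan block at λ.

For λ = -1: rank(A + I) = 3, and the largest Jordan block has size 3 (the smallest k with rank((A + I)^k) = rank((A + I)^(k+1))).
For λ = 4: rank(A - 4I) = 3, and the largest Jordan block has size 1 (the smallest k with rank((A - 4I)^k) = rank((A - 4I)^(k+1))).

So m_A(x) = (x - 4)(x + 1)^3.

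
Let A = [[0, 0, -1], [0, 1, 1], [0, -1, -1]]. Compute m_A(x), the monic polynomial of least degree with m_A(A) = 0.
m_A(x) = x^3

The characteristic polynomial factors as x^3. The minimal polynomial is ∏(x - λ)^{k_λ} where k_λ is the size of the largest Jordan block at λ.

For λ = 0: rank(A) = 2, and the largest Jordan block has size 3 (the smallest k with rank(A^k) = rank(A^(k+1))).

So m_A(x) = x^3.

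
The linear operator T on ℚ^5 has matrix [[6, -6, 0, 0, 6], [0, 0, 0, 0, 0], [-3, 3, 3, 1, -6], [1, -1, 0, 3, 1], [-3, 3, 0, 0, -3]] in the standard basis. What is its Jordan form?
J = [[0, 0, 0, 0, 0], [0, 0, 0, 0, 0], [0, 0, 3, 1, 0], [0, 0, 0, 3, 1], [0, 0, 0, 0, 3]]

The characteristic polynomial is det(xI - A) = x^2(x - 3)^3, so the eigenvalues are 0 (algebraic multiplicity 2), 3 (algebraic multiplicity 3).

For λ = 0: rank(A) = 3. The eigenspace has dimension 5 - 3 = 2, so there are 2 Jordan blocks; the rank sequence gives block sizes [1, 1].

For λ = 3: rank(A - 3I) = 4, rank((A - 3I)^2) = 3, rank((A - 3I)^3) = 2. The eigenspace has dimension 5 - 4 = 1, so there is 1 Jordan block; the rank sequence gives block sizes [3].

Assembling the blocks gives the Jordan form J above.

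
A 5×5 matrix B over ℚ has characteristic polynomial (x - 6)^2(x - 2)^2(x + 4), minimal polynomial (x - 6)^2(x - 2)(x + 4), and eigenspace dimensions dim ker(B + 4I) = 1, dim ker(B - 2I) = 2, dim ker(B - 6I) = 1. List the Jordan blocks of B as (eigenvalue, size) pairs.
Jordan blocks: (-4, 1), (2, 1), (2, 1), (6, 2)

λ = -4: algebraic multiplicity 1 (exponent in χ_B), largest block size 1 (exponent in m_B), 1 block (geometric multiplicity). This forces block sizes [1].
λ = 2: algebraic multiplicity 2 (exponent in χ_B), largest block size 1 (exponent in m_B), 2 blocks (geometric multiplicity). These force block sizes [1, 1].
λ = 6: algebraic multiplicity 2 (exponent in χ_B), largest block size 2 (exponent in m_B), 1 block (geometric multiplicity). This forces block sizes [2].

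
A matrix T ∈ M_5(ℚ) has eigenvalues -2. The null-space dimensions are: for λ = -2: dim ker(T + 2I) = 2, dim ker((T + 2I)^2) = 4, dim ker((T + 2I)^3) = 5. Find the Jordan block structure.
λ = -2: successive nullity increments [2, 2, 1] count blocks of size ≥ k; block sizes are [3, 2].

Jordan blocks: (-2, 3), (-2, 2)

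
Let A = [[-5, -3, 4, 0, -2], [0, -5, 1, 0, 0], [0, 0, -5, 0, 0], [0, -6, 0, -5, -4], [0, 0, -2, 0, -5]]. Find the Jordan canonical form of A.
The characteristic polynomial is det(xI - A) = (x + 5)^5, so the eigenvalues are -5 (algebraic multiplicity 5).

For λ = -5: rank(A + 5I) = 2, rank((A + 5I)^2) = 1, rank((A + 5I)^3) = 0. The eigenspace has dimension 5 - 2 = 3, so there are 3 Jordan blocks; the rank sequence gives block sizes [3, 1, 1].

Assembling the blocks gives the Jordan form J above.

J = [[-5, 1, 0, 0, 0], [0, -5, 1, 0, 0], [0, 0, -5, 0, 0], [0, 0, 0, -5, 0], [0, 0, 0, 0, -5]]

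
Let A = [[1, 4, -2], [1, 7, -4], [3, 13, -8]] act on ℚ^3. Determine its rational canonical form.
The invariant factors of A (the non-unit diagonal entries of the Smith normal form of xI - A over ℚ[x]) are x^3 - 3x + 4, each dividing the next. The characteristic polynomial is their product, x^3 - 3x + 4.

The rational canonical form is the block-diagonal matrix of companion matrices C(f_i):
R = [[0, 0, -4], [1, 0, 3], [0, 1, 0]].

Note the characteristic polynomial does not split into linear factors over ℚ, so A has no Jordan form over ℚ; the rational canonical form exists over any field.

R = [[0, 0, -4], [1, 0, 3], [0, 1, 0]]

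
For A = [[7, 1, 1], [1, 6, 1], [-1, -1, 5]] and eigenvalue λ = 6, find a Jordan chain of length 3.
v_1 = [[-1, 0, 2]]^T, v_2 = [[1, 1, -1]]^T, v_3 = [[1, 0, -1]]^T

We seek v_1 ∈ ker((A - 6I)^3) \ ker((A - 6I)^2), then set v_{i+1} = (A - 6I) v_i.

One such chain is v_1 = [[-1, 0, 2]]^T, v_2 = [[1, 1, -1]]^T, v_3 = [[1, 0, -1]]^T. Check: (A - 6I) v_3 = [[0, 0, 0]]^T = 0.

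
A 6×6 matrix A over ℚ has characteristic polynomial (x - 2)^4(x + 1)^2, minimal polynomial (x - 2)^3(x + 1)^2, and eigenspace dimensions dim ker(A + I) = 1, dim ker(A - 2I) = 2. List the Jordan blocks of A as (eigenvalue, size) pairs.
λ = -1: algebraic multiplicity 2 (exponent in χ_A), largest block size 2 (exponent in m_A), 1 block (geometric multiplicity). This forces block sizes [2].
λ = 2: algebraic multiplicity 4 (exponent in χ_A), largest block size 3 (exponent in m_A), 2 blocks (geometric multiplicity). These force block sizes [3, 1].

Jordan blocks: (-1, 2), (2, 3), (2, 1)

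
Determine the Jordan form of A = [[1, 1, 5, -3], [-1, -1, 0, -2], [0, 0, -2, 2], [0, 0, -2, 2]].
J = [[0, 1, 0, 0], [0, 0, 1, 0], [0, 0, 0, 0], [0, 0, 0, 0]]

The characteristic polynomial is det(xI - A) = x^4, so the eigenvalues are 0 (algebraic multiplicity 4).

For λ = 0: rank(A) = 2, rank(A^2) = 1, rank(A^3) = 0. The eigenspace has dimension 4 - 2 = 2, so there are 2 Jordan blocks; the rank sequence gives block sizes [3, 1].

Assembling the blocks gives the Jordan form J above.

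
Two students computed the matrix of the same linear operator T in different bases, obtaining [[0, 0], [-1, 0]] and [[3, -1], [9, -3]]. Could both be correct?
Two matrices over a field are similar if and only if they have the same invariant factors.

Both A and B have characteristic polynomial x^2 and minimal polynomial x^2. Computing further, both have invariant factors x^2. Hence A and B are similar.

Yes.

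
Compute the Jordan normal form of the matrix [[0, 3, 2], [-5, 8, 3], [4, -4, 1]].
J = [[3, 1, 0], [0, 3, 1], [0, 0, 3]]

The characteristic polynomial is det(xI - A) = (x - 3)^3, so the eigenvalues are 3 (algebraic multiplicity 3).

For λ = 3: rank(A - 3I) = 2, rank((A - 3I)^2) = 1, rank((A - 3I)^3) = 0. The eigenspace has dimension 3 - 2 = 1, so there is 1 Jordan block; the rank sequence gives block sizes [3].

Assembling the blocks gives the Jordan form J above.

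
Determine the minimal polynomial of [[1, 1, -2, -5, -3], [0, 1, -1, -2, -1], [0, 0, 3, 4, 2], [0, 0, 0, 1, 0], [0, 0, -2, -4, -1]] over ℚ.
m_A(x) = (x - 1)^3

The characteristic polynomial factors as (x - 1)^5. The minimal polynomial is ∏(x - λ)^{k_λ} where k_λ is the size of the largest Jordan block at λ.

For λ = 1: rank(A - I) = 2, and the largest Jordan block has size 3 (the smallest k with rank((A - I)^k) = rank((A - I)^(k+1))).

So m_A(x) = (x - 1)^3.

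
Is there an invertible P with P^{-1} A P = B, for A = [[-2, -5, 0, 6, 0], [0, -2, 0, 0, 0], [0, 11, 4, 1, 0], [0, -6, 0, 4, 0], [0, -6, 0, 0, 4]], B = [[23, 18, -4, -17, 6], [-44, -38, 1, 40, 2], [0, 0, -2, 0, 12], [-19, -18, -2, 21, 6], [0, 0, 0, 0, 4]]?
Yes.

Two matrices over a field are similar if and only if they have the same invariant factors.

Both A and B have characteristic polynomial (x - 4)^3(x + 2)^2 and minimal polynomial (x - 4)^2(x + 2)^2. Computing further, both have invariant factors x - 4, (x - 4)^2(x + 2)^2. Hence A and B are similar.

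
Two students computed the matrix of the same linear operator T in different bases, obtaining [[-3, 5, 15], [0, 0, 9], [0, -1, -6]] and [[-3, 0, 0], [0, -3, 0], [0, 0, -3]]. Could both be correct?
No.

Both have characteristic polynomial (x + 3)^3, but the minimal polynomial of A is (x + 3)^2 while the minimal polynomial of B is x + 3. The minimal polynomial is a similarity invariant, so A and B are not similar.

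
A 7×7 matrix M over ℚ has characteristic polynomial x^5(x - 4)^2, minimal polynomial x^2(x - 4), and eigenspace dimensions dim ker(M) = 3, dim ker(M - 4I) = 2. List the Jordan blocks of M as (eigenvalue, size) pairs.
Jordan blocks: (0, 2), (0, 2), (0, 1), (4, 1), (4, 1)

λ = 0: algebraic multiplicity 5 (exponent in χ_M), largest block size 2 (exponent in m_M), 3 blocks (geometric multiplicity). These force block sizes [2, 2, 1].
λ = 4: algebraic multiplicity 2 (exponent in χ_M), largest block size 1 (exponent in m_M), 2 blocks (geometric multiplicity). These force block sizes [1, 1].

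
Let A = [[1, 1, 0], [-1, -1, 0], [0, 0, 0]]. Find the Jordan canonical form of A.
The characteristic polynomial is det(xI - A) = x^3, so the eigenvalues are 0 (algebraic multiplicity 3).

For λ = 0: rank(A) = 1, rank(A^2) = 0. The eigenspace has dimension 3 - 1 = 2, so there are 2 Jordan blocks; the rank sequence gives block sizes [2, 1].

Assembling the blocks gives the Jordan form J above.

J = [[0, 1, 0], [0, 0, 0], [0, 0, 0]]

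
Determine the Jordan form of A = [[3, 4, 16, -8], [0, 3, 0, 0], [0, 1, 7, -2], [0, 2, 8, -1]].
J = [[3, 1, 0, 0], [0, 3, 0, 0], [0, 0, 3, 0], [0, 0, 0, 3]]

The characteristic polynomial is det(xI - A) = (x - 3)^4, so the eigenvalues are 3 (algebraic multiplicity 4).

For λ = 3: rank(A - 3I) = 1, rank((A - 3I)^2) = 0. The eigenspace has dimension 4 - 1 = 3, so there are 3 Jordan blocks; the rank sequence gives block sizes [2, 1, 1].

Assembling the blocks gives the Jordan form J above.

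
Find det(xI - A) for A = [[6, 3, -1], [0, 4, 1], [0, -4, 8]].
χ_A(x) = (x - 6)^3

xI - A = [[x - 6, -3, 1], [0, x - 4, -1], [0, 4, x - 8]].

Expanding det(xI - A) along the first row:
det(xI - A) = + (x - 6)·det([[x - 4, -1], [4, x - 8]]) - (-3)·det([[0, -1], [0, x - 8]]) + (1)·det([[0, x - 4], [0, 4]]).

Evaluating gives χ_A(x) = x^3 - 18x^2 + 108x - 216 = (x - 6)^3.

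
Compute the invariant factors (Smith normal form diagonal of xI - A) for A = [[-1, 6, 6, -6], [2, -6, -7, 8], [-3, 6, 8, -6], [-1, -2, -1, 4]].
The Jordan structure of A has elementary divisors (x + 1), (x - 2)^2, (x - 2). Arranging the block sizes at each eigenvalue in decreasing order and taking row products gives the invariant factors.

Invariant factors (smallest first, each dividing the next): x - 2, (x - 2)^2(x + 1).

Check: the last factor (x - 2)^2(x + 1) is the minimal polynomial, and the product (x - 2)^3(x + 1) is the characteristic polynomial.

x - 2, (x - 2)^2(x + 1)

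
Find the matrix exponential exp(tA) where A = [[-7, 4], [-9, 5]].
e^{tA} = [[(1 - 6*t)*e^{-t}, 4*t*e^{-t}], [-9*t*e^{-t}, (6*t + 1)*e^{-t}]]

A has Jordan form J = [[-1, 1], [0, -1]] with A = PJP^{-1}, so e^{tA} = P e^{tJ} P^{-1}.

For a Jordan block J_k(λ), e^{tJ_k(λ)} = e^{λt} · (I + tN + t^2 N^2/2! + ... + t^{k-1} N^{k-1}/(k-1)!) where N is the nilpotent superdiagonal part.

Assembling the blocks and conjugating back gives the entries of e^{tA} as shown above.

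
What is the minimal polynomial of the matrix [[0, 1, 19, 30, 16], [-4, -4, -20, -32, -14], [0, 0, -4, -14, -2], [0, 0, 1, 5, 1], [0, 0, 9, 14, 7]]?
The characteristic polynomial factors as (x - 5)^2(x + 2)^3. The minimal polynomial is ∏(x - λ)^{k_λ} where k_λ is the size of the largest Jordan block at λ.

For λ = -2: rank(A + 2I) = 3, and the largest Jordan block has size 2 (the smallest k with rank((A + 2I)^k) = rank((A + 2I)^(k+1))).
For λ = 5: rank(A - 5I) = 4, and the largest Jordan block has size 2 (the smallest k with rank((A - 5I)^k) = rank((A - 5I)^(k+1))).

So m_A(x) = (x - 5)^2(x + 2)^2.

m_A(x) = (x - 5)^2(x + 2)^2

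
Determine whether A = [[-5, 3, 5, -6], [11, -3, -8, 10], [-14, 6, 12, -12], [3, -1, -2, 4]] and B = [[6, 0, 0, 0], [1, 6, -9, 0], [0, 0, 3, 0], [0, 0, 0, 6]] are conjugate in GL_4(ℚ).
No.

trace(A) = 8 but trace(B) = 21. The trace is a similarity invariant, so A and B are not similar.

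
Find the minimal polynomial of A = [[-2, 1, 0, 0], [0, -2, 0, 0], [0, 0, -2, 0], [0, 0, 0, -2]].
m_A(x) = (x + 2)^2

The characteristic polynomial factors as (x + 2)^4. The minimal polynomial is ∏(x - λ)^{k_λ} where k_λ is the size of the largest Jordan block at λ.

For λ = -2: rank(A + 2I) = 1, and the largest Jordan block has size 2 (the smallest k with rank((A + 2I)^k) = rank((A + 2I)^(k+1))).

So m_A(x) = (x + 2)^2.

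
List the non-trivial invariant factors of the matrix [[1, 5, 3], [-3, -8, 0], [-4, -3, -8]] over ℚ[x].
The Jordan structure of A has elementary divisors (x + 5)^3. Arranging the block sizes at each eigenvalue in decreasing order and taking row products gives the invariant factors.

Invariant factors (smallest first, each dividing the next): (x + 5)^3.

Check: the last factor (x + 5)^3 is the minimal polynomial, and the product (x + 5)^3 is the characteristic polynomial.

(x + 5)^3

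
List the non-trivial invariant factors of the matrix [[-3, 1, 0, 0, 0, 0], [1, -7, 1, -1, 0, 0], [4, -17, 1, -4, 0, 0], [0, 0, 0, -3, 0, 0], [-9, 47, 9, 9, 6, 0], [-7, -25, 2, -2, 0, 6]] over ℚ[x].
The Jordan structure of A has elementary divisors (x + 3)^3, (x + 3), (x - 6), (x - 6). Arranging the block sizes at each eigenvalue in decreasing order and taking row products gives the invariant factors.

Invariant factors (smallest first, each dividing the next): (x - 6)(x + 3), (x - 6)(x + 3)^3.

Check: the last factor (x - 6)(x + 3)^3 is the minimal polynomial, and the product (x - 6)^2(x + 3)^4 is the characteristic polynomial.

(x - 6)(x + 3), (x - 6)(x + 3)^3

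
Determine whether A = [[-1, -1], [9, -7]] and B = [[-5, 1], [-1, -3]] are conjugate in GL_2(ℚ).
Yes.

Two matrices over a field are similar if and only if they have the same invariant factors.

Both A and B have characteristic polynomial (x + 4)^2 and minimal polynomial (x + 4)^2. Computing further, both have invariant factors (x + 4)^2. Hence A and B are similar.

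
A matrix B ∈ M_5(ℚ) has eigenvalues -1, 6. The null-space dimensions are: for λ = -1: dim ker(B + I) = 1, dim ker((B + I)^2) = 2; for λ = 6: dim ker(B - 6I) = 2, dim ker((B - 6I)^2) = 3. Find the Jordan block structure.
Jordan blocks: (-1, 2), (6, 2), (6, 1)

λ = -1: successive nullity increments [1, 1] count blocks of size ≥ k; block sizes are [2].
λ = 6: successive nullity increments [2, 1] count blocks of size ≥ k; block sizes are [2, 1].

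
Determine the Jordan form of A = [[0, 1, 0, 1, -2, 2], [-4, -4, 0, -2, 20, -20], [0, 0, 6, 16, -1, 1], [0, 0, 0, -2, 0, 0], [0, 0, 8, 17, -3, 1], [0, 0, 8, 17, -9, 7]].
J = [[-2, 1, 0, 0, 0, 0], [0, -2, 0, 0, 0, 0], [0, 0, -2, 1, 0, 0], [0, 0, 0, -2, 0, 0], [0, 0, 0, 0, 6, 1], [0, 0, 0, 0, 0, 6]]

The characteristic polynomial is det(xI - A) = (x - 6)^2(x + 2)^4, so the eigenvalues are -2 (algebraic multiplicity 4), 6 (algebraic multiplicity 2).

For λ = -2: rank(A + 2I) = 4, rank((A + 2I)^2) = 2. The eigenspace has dimension 6 - 4 = 2, so there are 2 Jordan blocks; the rank sequence gives block sizes [2, 2].

For λ = 6: rank(A - 6I) = 5, rank((A - 6I)^2) = 4. The eigenspace has dimension 6 - 5 = 1, so there is 1 Jordan block; the rank sequence gives block sizes [2].

Assembling the blocks gives the Jordan form J above.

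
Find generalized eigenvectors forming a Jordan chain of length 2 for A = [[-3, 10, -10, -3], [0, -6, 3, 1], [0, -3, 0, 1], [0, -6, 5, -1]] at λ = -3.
v_1 = [[0, 1, 0, 3]]^T, v_2 = [[1, 0, 0, 0]]^T

We seek v_1 ∈ ker((A + 3I)^2) \ ker(A + 3I), then set v_{i+1} = (A + 3I) v_i.

One such chain is v_1 = [[0, 1, 0, 3]]^T, v_2 = [[1, 0, 0, 0]]^T. Check: (A + 3I) v_2 = [[0, 0, 0, 0]]^T = 0.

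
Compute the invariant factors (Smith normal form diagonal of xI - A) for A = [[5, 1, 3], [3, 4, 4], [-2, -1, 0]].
The Jordan structure of A has elementary divisors (x - 3)^3. Arranging the block sizes at each eigenvalue in decreasing order and taking row products gives the invariant factors.

Invariant factors (smallest first, each dividing the next): (x - 3)^3.

Check: the last factor (x - 3)^3 is the minimal polynomial, and the product (x - 3)^3 is the characteristic polynomial.

(x - 3)^3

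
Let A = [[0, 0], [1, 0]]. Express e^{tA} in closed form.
e^{tA} = [[1, 0], [t, 1]]

A has Jordan form J = [[0, 1], [0, 0]] with A = PJP^{-1}, so e^{tA} = P e^{tJ} P^{-1}.

For a Jordan block J_k(λ), e^{tJ_k(λ)} = e^{λt} · (I + tN + t^2 N^2/2! + ... + t^{k-1} N^{k-1}/(k-1)!) where N is the nilpotent superdiagonal part.

Assembling the blocks and conjugating back gives the entries of e^{tA} as shown above.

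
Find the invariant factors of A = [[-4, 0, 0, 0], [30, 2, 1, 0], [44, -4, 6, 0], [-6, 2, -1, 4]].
x - 4, (x - 4)^2(x + 4)

The Jordan structure of A has elementary divisors (x + 4), (x - 4)^2, (x - 4). Arranging the block sizes at each eigenvalue in decreasing order and taking row products gives the invariant factors.

Invariant factors (smallest first, each dividing the next): x - 4, (x - 4)^2(x + 4).

Check: the last factor (x - 4)^2(x + 4) is the minimal polynomial, and the product (x - 4)^3(x + 4) is the characteristic polynomial.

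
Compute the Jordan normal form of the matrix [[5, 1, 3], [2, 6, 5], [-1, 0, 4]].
The characteristic polynomial is det(xI - A) = (x - 5)^3, so the eigenvalues are 5 (algebraic multiplicity 3).

For λ = 5: rank(A - 5I) = 2, rank((A - 5I)^2) = 1, rank((A - 5I)^3) = 0. The eigenspace has dimension 3 - 2 = 1, so there is 1 Jordan block; the rank sequence gives block sizes [3].

Assembling the blocks gives the Jordan form J above.

J = [[5, 1, 0], [0, 5, 1], [0, 0, 5]]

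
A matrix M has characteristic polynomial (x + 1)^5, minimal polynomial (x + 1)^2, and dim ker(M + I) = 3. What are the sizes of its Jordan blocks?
λ = -1: algebraic multiplicity 5 (exponent in χ_M), largest block size 2 (exponent in m_M), 3 blocks (geometric multiplicity). These force block sizes [2, 2, 1].

Jordan blocks: (-1, 2), (-1, 2), (-1, 1)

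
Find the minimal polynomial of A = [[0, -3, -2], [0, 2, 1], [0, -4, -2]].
m_A(x) = x^3

The characteristic polynomial factors as x^3. The minimal polynomial is ∏(x - λ)^{k_λ} where k_λ is the size of the largest Jordan block at λ.

For λ = 0: rank(A) = 2, and the largest Jordan block has size 3 (the smallest k with rank(A^k) = rank(A^(k+1))).

So m_A(x) = x^3.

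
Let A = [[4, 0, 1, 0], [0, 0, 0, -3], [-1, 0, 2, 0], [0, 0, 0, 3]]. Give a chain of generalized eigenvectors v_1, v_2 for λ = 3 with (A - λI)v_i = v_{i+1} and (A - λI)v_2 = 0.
v_1 = [[0, 0, 1, 0]]^T, v_2 = [[1, 0, -1, 0]]^T

We seek v_1 ∈ ker((A - 3I)^2) \ ker(A - 3I), then set v_{i+1} = (A - 3I) v_i.

One such chain is v_1 = [[0, 0, 1, 0]]^T, v_2 = [[1, 0, -1, 0]]^T. Check: (A - 3I) v_2 = [[0, 0, 0, 0]]^T = 0.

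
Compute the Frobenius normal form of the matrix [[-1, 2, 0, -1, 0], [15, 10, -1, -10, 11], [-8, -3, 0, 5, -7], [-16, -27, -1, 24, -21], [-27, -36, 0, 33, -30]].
The invariant factors of A (the non-unit diagonal entries of the Smith normal form of xI - A over ℚ[x]) are (x - 5)(x + 2)(x^3 + x - 3), each dividing the next. The characteristic polynomial is their product, (x - 5)(x + 2)(x^3 + x - 3).

The rational canonical form is the block-diagonal matrix of companion matrices C(f_i):
R = [[0, 0, 0, 0, -30], [1, 0, 0, 0, 1], [0, 1, 0, 0, 6], [0, 0, 1, 0, 9], [0, 0, 0, 1, 3]].

Note the characteristic polynomial does not split into linear factors over ℚ, so A has no Jordan form over ℚ; the rational canonical form exists over any field.

R = [[0, 0, 0, 0, -30], [1, 0, 0, 0, 1], [0, 1, 0, 0, 6], [0, 0, 1, 0, 9], [0, 0, 0, 1, 3]]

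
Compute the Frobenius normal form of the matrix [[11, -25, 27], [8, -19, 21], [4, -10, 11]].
The invariant factors of A (the non-unit diagonal entries of the Smith normal form of xI - A over ℚ[x]) are (x - 1)(x^2 - 2x + 3), each dividing the next. The characteristic polynomial is their product, (x - 1)(x^2 - 2x + 3).

The rational canonical form is the block-diagonal matrix of companion matrices C(f_i):
R = [[0, 0, 3], [1, 0, -5], [0, 1, 3]].

Note the characteristic polynomial does not split into linear factors over ℚ, so A has no Jordan form over ℚ; the rational canonical form exists over any field.

R = [[0, 0, 3], [1, 0, -5], [0, 1, 3]]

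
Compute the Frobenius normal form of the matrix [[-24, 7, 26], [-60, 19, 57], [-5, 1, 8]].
The invariant factors of A (the non-unit diagonal entries of the Smith normal form of xI - A over ℚ[x]) are (x - 1)(x^2 - 2x - 5), each dividing the next. The characteristic polynomial is their product, (x - 1)(x^2 - 2x - 5).

The rational canonical form is the block-diagonal matrix of companion matrices C(f_i):
R = [[0, 0, -5], [1, 0, 3], [0, 1, 3]].

Note the characteristic polynomial does not split into linear factors over ℚ, so A has no Jordan form over ℚ; the rational canonical form exists over any field.

R = [[0, 0, -5], [1, 0, 3], [0, 1, 3]]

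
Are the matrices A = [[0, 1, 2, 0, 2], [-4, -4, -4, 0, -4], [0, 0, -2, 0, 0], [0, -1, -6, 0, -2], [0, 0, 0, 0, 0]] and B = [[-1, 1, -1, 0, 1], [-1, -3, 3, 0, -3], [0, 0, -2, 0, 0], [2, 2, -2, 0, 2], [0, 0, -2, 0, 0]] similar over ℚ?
Yes.

Two matrices over a field are similar if and only if they have the same invariant factors.

Both A and B have characteristic polynomial x^2(x + 2)^3 and minimal polynomial x(x + 2)^2. Computing further, both have invariant factors x(x + 2), x(x + 2)^2. Hence A and B are similar.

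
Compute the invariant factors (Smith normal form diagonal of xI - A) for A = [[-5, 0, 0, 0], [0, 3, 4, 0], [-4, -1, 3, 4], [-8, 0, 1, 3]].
The Jordan structure of A has elementary divisors (x + 5), (x - 3)^3. Arranging the block sizes at each eigenvalue in decreasing order and taking row products gives the invariant factors.

Invariant factors (smallest first, each dividing the next): (x - 3)^3(x + 5).

Check: the last factor (x - 3)^3(x + 5) is the minimal polynomial, and the product (x - 3)^3(x + 5) is the characteristic polynomial.

(x - 3)^3(x + 5)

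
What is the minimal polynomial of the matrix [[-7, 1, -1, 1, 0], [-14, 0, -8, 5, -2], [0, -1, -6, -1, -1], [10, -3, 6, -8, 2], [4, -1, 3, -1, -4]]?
m_A(x) = (x + 5)^3

The characteristic polynomial factors as (x + 5)^5. The minimal polynomial is ∏(x - λ)^{k_λ} where k_λ is the size of the largest Jordan block at λ.

For λ = -5: rank(A + 5I) = 3, and the largest Jordan block has size 3 (the smallest k with rank((A + 5I)^k) = rank((A + 5I)^(k+1))).

So m_A(x) = (x + 5)^3.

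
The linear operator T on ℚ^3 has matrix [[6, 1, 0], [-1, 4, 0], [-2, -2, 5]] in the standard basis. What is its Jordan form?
J = [[5, 1, 0], [0, 5, 0], [0, 0, 5]]

The characteristic polynomial is det(xI - A) = (x - 5)^3, so the eigenvalues are 5 (algebraic multiplicity 3).

For λ = 5: rank(A - 5I) = 1, rank((A - 5I)^2) = 0. The eigenspace has dimension 3 - 1 = 2, so there are 2 Jordan blocks; the rank sequence gives block sizes [2, 1].

Assembling the blocks gives the Jordan form J above.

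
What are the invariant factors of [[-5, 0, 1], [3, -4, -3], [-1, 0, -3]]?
x + 4, (x + 4)^2

The Jordan structure of A has elementary divisors (x + 4)^2, (x + 4). Arranging the block sizes at each eigenvalue in decreasing order and taking row products gives the invariant factors.

Invariant factors (smallest first, each dividing the next): x + 4, (x + 4)^2.

Check: the last factor (x + 4)^2 is the minimal polynomial, and the product (x + 4)^3 is the characteristic polynomial.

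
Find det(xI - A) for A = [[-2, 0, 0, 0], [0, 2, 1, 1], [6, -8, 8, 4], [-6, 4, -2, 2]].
xI - A = [[x + 2, 0, 0, 0], [0, x - 2, -1, -1], [-6, 8, x - 8, -4], [6, -4, 2, x - 2]].

Expanding det(xI - A) along the first row:
det(xI - A) = + (x + 2)·det([[x - 2, -1, -1], [8, x - 8, -4], [-4, 2, x - 2]]) - (0)·det([[0, -1, -1], [-6, x - 8, -4], [6, 2, x - 2]]) + (0)·det([[0, x - 2, -1], [-6, 8, -4], [6, -4, x - 2]]) - (0)·det([[0, x - 2, -1], [-6, 8, x - 8], [6, -4, 2]]).

Evaluating gives χ_A(x) = x^4 - 10x^3 + 24x^2 + 32x - 128 = (x - 4)^3(x + 2).

χ_A(x) = (x - 4)^3(x + 2)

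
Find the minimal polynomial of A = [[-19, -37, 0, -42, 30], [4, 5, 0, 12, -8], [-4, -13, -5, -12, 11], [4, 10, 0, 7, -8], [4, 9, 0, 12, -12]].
The characteristic polynomial factors as (x + 4)(x + 5)^4. The minimal polynomial is ∏(x - λ)^{k_λ} where k_λ is the size of the largest Jordan block at λ.

For λ = -5: rank(A + 5I) = 2, and the largest Jordan block has size 2 (the smallest k with rank((A + 5I)^k) = rank((A + 5I)^(k+1))).
For λ = -4: rank(A + 4I) = 4, and the largest Jordan block has size 1 (the smallest k with rank((A + 4I)^k) = rank((A + 4I)^(k+1))).

So m_A(x) = (x + 4)(x + 5)^2.

m_A(x) = (x + 4)(x + 5)^2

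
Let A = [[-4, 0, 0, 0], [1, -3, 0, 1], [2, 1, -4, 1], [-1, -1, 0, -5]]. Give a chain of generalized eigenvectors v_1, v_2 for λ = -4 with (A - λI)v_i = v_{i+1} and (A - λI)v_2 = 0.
We seek v_1 ∈ ker((A + 4I)^2) \ ker(A + 4I), then set v_{i+1} = (A + 4I) v_i.

One such chain is v_1 = [[-1, 1, 0, 1]]^T, v_2 = [[0, 1, 0, -1]]^T. Check: (A + 4I) v_2 = [[0, 0, 0, 0]]^T = 0.

v_1 = [[-1, 1, 0, 1]]^T, v_2 = [[0, 1, 0, -1]]^T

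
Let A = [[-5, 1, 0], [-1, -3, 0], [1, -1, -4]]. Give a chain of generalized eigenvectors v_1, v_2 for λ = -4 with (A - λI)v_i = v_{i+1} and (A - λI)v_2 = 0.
v_1 = [[0, 1, -2]]^T, v_2 = [[1, 1, -1]]^T

We seek v_1 ∈ ker((A + 4I)^2) \ ker(A + 4I), then set v_{i+1} = (A + 4I) v_i.

One such chain is v_1 = [[0, 1, -2]]^T, v_2 = [[1, 1, -1]]^T. Check: (A + 4I) v_2 = [[0, 0, 0]]^T = 0.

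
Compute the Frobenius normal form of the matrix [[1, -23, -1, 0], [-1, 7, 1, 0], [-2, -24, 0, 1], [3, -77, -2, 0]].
R = [[0, 0, 0, -16], [1, 0, 0, -32], [0, 1, 0, -8], [0, 0, 1, 8]]

The invariant factors of A (the non-unit diagonal entries of the Smith normal form of xI - A over ℚ[x]) are (x^2 - 4x - 4)^2, each dividing the next. The characteristic polynomial is their product, (x^2 - 4x - 4)^2.

The rational canonical form is the block-diagonal matrix of companion matrices C(f_i):
R = [[0, 0, 0, -16], [1, 0, 0, -32], [0, 1, 0, -8], [0, 0, 1, 8]].

Note the characteristic polynomial does not split into linear factors over ℚ, so A has no Jordan form over ℚ; the rational canonical form exists over any field.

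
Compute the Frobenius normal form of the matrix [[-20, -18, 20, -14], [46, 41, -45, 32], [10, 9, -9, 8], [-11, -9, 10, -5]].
R = [[2, 0, 0, 0], [0, 0, 0, 4], [0, 1, 0, -8], [0, 0, 1, 5]]

The invariant factors of A (the non-unit diagonal entries of the Smith normal form of xI - A over ℚ[x]) are x - 2, (x - 2)^2(x - 1), each dividing the next. The characteristic polynomial is their product, (x - 2)^3(x - 1).

The rational canonical form is the block-diagonal matrix of companion matrices C(f_i):
R = [[2, 0, 0, 0], [0, 0, 0, 4], [0, 1, 0, -8], [0, 0, 1, 5]].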